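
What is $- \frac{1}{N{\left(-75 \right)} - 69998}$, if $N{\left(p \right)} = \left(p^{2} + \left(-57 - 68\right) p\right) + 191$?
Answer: $\frac{1}{54807} \approx 1.8246 \cdot 10^{-5}$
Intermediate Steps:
$N{\left(p \right)} = 191 + p^{2} - 125 p$ ($N{\left(p \right)} = \left(p^{2} - 125 p\right) + 191 = 191 + p^{2} - 125 p$)
$- \frac{1}{N{\left(-75 \right)} - 69998} = - \frac{1}{\left(191 + \left(-75\right)^{2} - -9375\right) - 69998} = - \frac{1}{\left(191 + 5625 + 9375\right) - 69998} = - \frac{1}{15191 - 69998} = - \frac{1}{-54807} = \left(-1\right) \left(- \frac{1}{54807}\right) = \frac{1}{54807}$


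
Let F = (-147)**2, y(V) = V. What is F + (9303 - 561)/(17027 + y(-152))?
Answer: 121553539/5625 ≈ 21610.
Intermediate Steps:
F = 21609
F + (9303 - 561)/(17027 + y(-152)) = 21609 + (9303 - 561)/(17027 - 152) = 21609 + 8742/16875 = 21609 + 8742*(1/16875) = 21609 + 2914/5625 = 121553539/5625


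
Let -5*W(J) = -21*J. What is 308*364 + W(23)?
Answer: 561043/5 ≈ 1.1221e+5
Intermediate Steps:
W(J) = 21*J/5 (W(J) = -(-21)*J/5 = 21*J/5)
308*364 + W(23) = 308*364 + (21/5)*23 = 112112 + 483/5 = 561043/5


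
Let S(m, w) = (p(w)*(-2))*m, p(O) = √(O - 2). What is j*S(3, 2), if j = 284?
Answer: 0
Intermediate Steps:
p(O) = √(-2 + O)
S(m, w) = -2*m*√(-2 + w) (S(m, w) = (√(-2 + w)*(-2))*m = (-2*√(-2 + w))*m = -2*m*√(-2 + w))
j*S(3, 2) = 284*(-2*3*√(-2 + 2)) = 284*(-2*3*√0) = 284*(-2*3*0) = 284*0 = 0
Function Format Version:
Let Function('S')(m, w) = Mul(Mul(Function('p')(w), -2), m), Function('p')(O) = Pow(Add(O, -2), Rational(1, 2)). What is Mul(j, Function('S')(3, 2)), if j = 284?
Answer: 0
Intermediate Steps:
Function('p')(O) = Pow(Add(-2, O), Rational(1, 2))
Function('S')(m, w) = Mul(-2, m, Pow(Add(-2, w), Rational(1, 2))) (Function('S')(m, w) = Mul(Mul(Pow(Add(-2, w), Rational(1, 2)), -2), m) = Mul(Mul(-2, Pow(Add(-2, w), Rational(1, 2))), m) = Mul(-2, m, Pow(Add(-2, w), Rational(1, 2))))
Mul(j, Function('S')(3, 2)) = Mul(284, Mul(-2, 3, Pow(Add(-2, 2), Rational(1, 2)))) = Mul(284, Mul(-2, 3, Pow(0, Rational(1, 2)))) = Mul(284, Mul(-2, 3, 0)) = Mul(284, 0) = 0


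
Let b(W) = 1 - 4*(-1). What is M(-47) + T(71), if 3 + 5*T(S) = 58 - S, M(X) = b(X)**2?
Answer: 109/5 ≈ 21.800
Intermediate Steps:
b(W) = 5 (b(W) = 1 + 4 = 5)
M(X) = 25 (M(X) = 5**2 = 25)
T(S) = 11 - S/5 (T(S) = -3/5 + (58 - S)/5 = -3/5 + (58/5 - S/5) = 11 - S/5)
M(-47) + T(71) = 25 + (11 - 1/5*71) = 25 + (11 - 71/5) = 25 - 16/5 = 109/5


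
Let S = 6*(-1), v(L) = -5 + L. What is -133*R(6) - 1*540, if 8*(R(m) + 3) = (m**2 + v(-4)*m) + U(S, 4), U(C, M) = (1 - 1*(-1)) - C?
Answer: 101/4 ≈ 25.250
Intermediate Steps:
S = -6
U(C, M) = 2 - C (U(C, M) = (1 + 1) - C = 2 - C)
R(m) = -2 - 9*m/8 + m**2/8 (R(m) = -3 + ((m**2 + (-5 - 4)*m) + (2 - 1*(-6)))/8 = -3 + ((m**2 - 9*m) + (2 + 6))/8 = -3 + ((m**2 - 9*m) + 8)/8 = -3 + (8 + m**2 - 9*m)/8 = -3 + (1 - 9*m/8 + m**2/8) = -2 - 9*m/8 + m**2/8)
-133*R(6) - 1*540 = -133*(-2 - 9/8*6 + (1/8)*6**2) - 1*540 = -133*(-2 - 27/4 + (1/8)*36) - 540 = -133*(-2 - 27/4 + 9/2) - 540 = -133*(-17)/4 - 540 = -133*(-17/4) - 540 = 2261/4 - 540 = 101/4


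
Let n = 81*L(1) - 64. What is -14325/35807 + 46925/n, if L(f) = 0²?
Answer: -1681160275/2291648 ≈ -733.60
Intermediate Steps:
L(f) = 0
n = -64 (n = 81*0 - 64 = 0 - 64 = -64)
-14325/35807 + 46925/n = -14325/35807 + 46925/(-64) = -14325*1/35807 + 46925*(-1/64) = -14325/35807 - 46925/64 = -1681160275/2291648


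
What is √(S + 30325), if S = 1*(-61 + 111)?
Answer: 45*√15 ≈ 174.28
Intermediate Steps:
S = 50 (S = 1*50 = 50)
√(S + 30325) = √(50 + 30325) = √30375 = 45*√15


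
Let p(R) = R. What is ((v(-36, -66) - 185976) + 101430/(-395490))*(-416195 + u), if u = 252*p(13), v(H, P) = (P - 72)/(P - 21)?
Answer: 29358300689739697/382307 ≈ 7.6792e+10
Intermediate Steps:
v(H, P) = (-72 + P)/(-21 + P)
u = 3276 (u = 252*13 = 3276)
((v(-36, -66) - 185976) + 101430/(-395490))*(-416195 + u) = (((-72 - 66)/(-21 - 66) - 185976) + 101430/(-395490))*(-416195 + 3276) = ((-138/(-87) - 185976) + 101430*(-1/395490))*(-412919) = ((-1/87*(-138) - 185976) - 3381/13183)*(-412919) = ((46/29 - 185976) - 3381/13183)*(-412919) = (-5393258/29 - 3381/13183)*(-412919) = -71099418263/382307*(-412919) = 29358300689739697/382307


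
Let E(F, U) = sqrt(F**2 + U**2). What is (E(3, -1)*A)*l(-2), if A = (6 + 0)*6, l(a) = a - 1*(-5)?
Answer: 108*sqrt(10) ≈ 341.53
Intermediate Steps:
l(a) = 5 + a (l(a) = a + 5 = 5 + a)
A = 36 (A = 6*6 = 36)
(E(3, -1)*A)*l(-2) = (sqrt(3**2 + (-1)**2)*36)*(5 - 2) = (sqrt(9 + 1)*36)*3 = (sqrt(10)*36)*3 = (36*sqrt(10))*3 = 108*sqrt(10)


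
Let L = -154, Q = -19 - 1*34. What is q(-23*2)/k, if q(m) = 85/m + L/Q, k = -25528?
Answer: -2579/62237264 ≈ -4.1438e-5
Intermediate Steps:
Q = -53 (Q = -19 - 34 = -53)
q(m) = 154/53 + 85/m (q(m) = 85/m - 154/(-53) = 85/m - 154*(-1/53) = 85/m + 154/53 = 154/53 + 85/m)
q(-23*2)/k = (154/53 + 85/((-23*2)))/(-25528) = (154/53 + 85/(-46))*(-1/25528) = (154/53 + 85*(-1/46))*(-1/25528) = (154/53 - 85/46)*(-1/25528) = (2579/2438)*(-1/25528) = -2579/62237264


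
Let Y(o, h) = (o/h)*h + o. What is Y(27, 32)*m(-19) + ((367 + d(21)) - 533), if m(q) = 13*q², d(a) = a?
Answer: 253277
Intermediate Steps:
Y(o, h) = 2*o (Y(o, h) = (o/h)*h + o = o + o = 2*o)
Y(27, 32)*m(-19) + ((367 + d(21)) - 533) = (2*27)*(13*(-19)²) + ((367 + 21) - 533) = 54*(13*361) + (388 - 533) = 54*4693 - 145 = 253422 - 145 = 253277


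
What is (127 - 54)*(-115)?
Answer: -8395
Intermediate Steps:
(127 - 54)*(-115) = 73*(-115) = -8395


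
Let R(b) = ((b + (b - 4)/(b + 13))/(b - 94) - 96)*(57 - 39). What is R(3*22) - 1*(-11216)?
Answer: 5223122/553 ≈ 9445.1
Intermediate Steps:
R(b) = -1728 + 18*(b + (-4 + b)/(13 + b))/(-94 + b) (R(b) = ((b + (-4 + b)/(13 + b))/(-94 + b) - 96)*18 = (-96 + (b + (-4 + b)/(13 + b))/(-94 + b))*18 = -1728 + 18*(b + (-4 + b)/(13 + b))/(-94 + b))
R(3*22) - 1*(-11216) = 18*(-117308 - 23370*22 + 95*(3*22)²)/(1222 - (3*22)² + 81*(3*22)) - 1*(-11216) = 18*(-117308 - 7790*66 + 95*66²)/(1222 - 1*66² + 81*66) + 11216 = 18*(-117308 - 514140 + 95*4356)/(1222 - 1*4356 + 5346) + 11216 = 18*(-117308 - 514140 + 413820)/(1222 - 4356 + 5346) + 11216 = 18*(-217628)/2212 + 11216 = 18*(1/2212)*(-217628) + 11216 = -979326/553 + 11216 = 5223122/553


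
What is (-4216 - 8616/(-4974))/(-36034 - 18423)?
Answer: 3493628/45144853 ≈ 0.077387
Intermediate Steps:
(-4216 - 8616/(-4974))/(-36034 - 18423) = (-4216 - 8616*(-1/4974))/(-54457) = (-4216 + 1436/829)*(-1/54457) = -3493628/829*(-1/54457) = 3493628/45144853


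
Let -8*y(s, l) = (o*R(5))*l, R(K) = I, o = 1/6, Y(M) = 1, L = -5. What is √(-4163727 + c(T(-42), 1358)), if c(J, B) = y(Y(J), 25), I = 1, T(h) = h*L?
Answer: I*√599576763/12 ≈ 2040.5*I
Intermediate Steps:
o = ⅙ ≈ 0.16667
T(h) = -5*h (T(h) = h*(-5) = -5*h)
R(K) = 1
y(s, l) = -l/48 (y(s, l) = -(⅙)*1*l/8 = -l/48)
c(J, B) = -25/48 (c(J, B) = -1/48*25 = -25/48)
√(-4163727 + c(T(-42), 1358)) = √(-4163727 - 25/48) = √(-199858921/48) = I*√599576763/12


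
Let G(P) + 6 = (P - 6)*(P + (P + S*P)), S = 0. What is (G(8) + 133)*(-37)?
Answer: -5883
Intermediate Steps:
G(P) = -6 + 2*P*(-6 + P) (G(P) = -6 + (P - 6)*(P + (P + 0*P)) = -6 + (-6 + P)*(P + (P + 0)) = -6 + (-6 + P)*(P + P) = -6 + (-6 + P)*(2*P) = -6 + 2*P*(-6 + P))
(G(8) + 133)*(-37) = ((-6 - 12*8 + 2*8²) + 133)*(-37) = ((-6 - 96 + 2*64) + 133)*(-37) = ((-6 - 96 + 128) + 133)*(-37) = (26 + 133)*(-37) = 159*(-37) = -5883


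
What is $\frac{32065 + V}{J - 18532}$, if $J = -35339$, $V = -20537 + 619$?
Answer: $- \frac{4049}{17957} \approx -0.22548$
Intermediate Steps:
$V = -19918$
$\frac{32065 + V}{J - 18532} = \frac{32065 - 19918}{-35339 - 18532} = \frac{12147}{-53871} = 12147 \left(- \frac{1}{53871}\right) = - \frac{4049}{17957}$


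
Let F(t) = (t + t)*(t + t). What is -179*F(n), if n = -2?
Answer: -2864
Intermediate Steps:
F(t) = 4*t² (F(t) = (2*t)*(2*t) = 4*t²)
-179*F(n) = -716*(-2)² = -716*4 = -179*16 = -2864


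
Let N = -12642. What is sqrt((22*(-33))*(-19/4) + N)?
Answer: 9*I*sqrt(454)/2 ≈ 95.883*I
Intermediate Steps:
sqrt((22*(-33))*(-19/4) + N) = sqrt((22*(-33))*(-19/4) - 12642) = sqrt(-(-13794)/4 - 12642) = sqrt(-726*(-19/4) - 12642) = sqrt(6897/2 - 12642) = sqrt(-18387/2) = 9*I*sqrt(454)/2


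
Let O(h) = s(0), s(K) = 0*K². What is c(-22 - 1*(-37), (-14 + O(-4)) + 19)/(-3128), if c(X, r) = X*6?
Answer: -45/1564 ≈ -0.028772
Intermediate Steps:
s(K) = 0
O(h) = 0
c(X, r) = 6*X
c(-22 - 1*(-37), (-14 + O(-4)) + 19)/(-3128) = (6*(-22 - 1*(-37)))/(-3128) = (6*(-22 + 37))*(-1/3128) = (6*15)*(-1/3128) = 90*(-1/3128) = -45/1564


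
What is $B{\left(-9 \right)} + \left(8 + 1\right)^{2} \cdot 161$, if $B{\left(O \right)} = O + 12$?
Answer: $13044$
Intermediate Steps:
$B{\left(O \right)} = 12 + O$
$B{\left(-9 \right)} + \left(8 + 1\right)^{2} \cdot 161 = \left(12 - 9\right) + \left(8 + 1\right)^{2} \cdot 161 = 3 + 9^{2} \cdot 161 = 3 + 81 \cdot 161 = 3 + 13041 = 13044$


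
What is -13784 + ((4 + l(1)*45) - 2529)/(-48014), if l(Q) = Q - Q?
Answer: -661822451/48014 ≈ -13784.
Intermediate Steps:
l(Q) = 0
-13784 + ((4 + l(1)*45) - 2529)/(-48014) = -13784 + ((4 + 0*45) - 2529)/(-48014) = -13784 + ((4 + 0) - 2529)*(-1/48014) = -13784 + (4 - 2529)*(-1/48014) = -13784 - 2525*(-1/48014) = -13784 + 2525/48014 = -661822451/48014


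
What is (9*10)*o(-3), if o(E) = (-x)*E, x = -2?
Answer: -540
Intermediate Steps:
o(E) = 2*E (o(E) = (-1*(-2))*E = 2*E)
(9*10)*o(-3) = (9*10)*(2*(-3)) = 90*(-6) = -540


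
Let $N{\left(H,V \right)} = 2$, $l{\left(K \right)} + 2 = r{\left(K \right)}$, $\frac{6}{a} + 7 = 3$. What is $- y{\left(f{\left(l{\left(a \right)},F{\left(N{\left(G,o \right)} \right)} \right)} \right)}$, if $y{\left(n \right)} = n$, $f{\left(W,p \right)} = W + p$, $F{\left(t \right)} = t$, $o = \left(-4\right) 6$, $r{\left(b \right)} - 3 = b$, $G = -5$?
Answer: $- \frac{3}{2} \approx -1.5$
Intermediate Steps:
$r{\left(b \right)} = 3 + b$
$a = - \frac{3}{2}$ ($a = \frac{6}{-7 + 3} = \frac{6}{-4} = 6 \left(- \frac{1}{4}\right) = - \frac{3}{2} \approx -1.5$)
$o = -24$
$l{\left(K \right)} = 1 + K$ ($l{\left(K \right)} = -2 + \left(3 + K\right) = 1 + K$)
$- y{\left(f{\left(l{\left(a \right)},F{\left(N{\left(G,o \right)} \right)} \right)} \right)} = - (\left(1 - \frac{3}{2}\right) + 2) = - (- \frac{1}{2} + 2) = \left(-1\right) \frac{3}{2} = - \frac{3}{2}$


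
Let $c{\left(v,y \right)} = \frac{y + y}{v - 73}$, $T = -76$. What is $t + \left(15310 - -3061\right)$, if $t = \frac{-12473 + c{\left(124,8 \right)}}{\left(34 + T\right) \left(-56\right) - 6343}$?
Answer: $\frac{3739887818}{203541} \approx 18374.0$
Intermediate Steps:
$c{\left(v,y \right)} = \frac{2 y}{-73 + v}$
$t = \frac{636107}{203541}$ ($t = \frac{-12473 + 2 \cdot 8 \frac{1}{-73 + 124}}{\left(34 - 76\right) \left(-56\right) - 6343} = \frac{-12473 + 2 \cdot 8 \cdot \frac{1}{51}}{\left(-42\right) \left(-56\right) - 6343} = \frac{-12473 + 2 \cdot 8 \cdot \frac{1}{51}}{2352 - 6343} = \frac{-12473 + \frac{16}{51}}{-3991} = \left(- \frac{636107}{51}\right) \left(- \frac{1}{3991}\right) = \frac{636107}{203541} \approx 3.1252$)
$t + \left(15310 - -3061\right) = \frac{636107}{203541} + \left(15310 - -3061\right) = \frac{636107}{203541} + \left(15310 + 3061\right) = \frac{636107}{203541} + 18371 = \frac{3739887818}{203541}$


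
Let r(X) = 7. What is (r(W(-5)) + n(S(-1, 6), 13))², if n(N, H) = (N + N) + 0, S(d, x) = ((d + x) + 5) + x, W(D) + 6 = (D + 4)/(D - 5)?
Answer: 1521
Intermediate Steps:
W(D) = -6 + (4 + D)/(-5 + D) (W(D) = -6 + (D + 4)/(D - 5) = -6 + (4 + D)/(-5 + D))
S(d, x) = 5 + d + 2*x (S(d, x) = (5 + d + x) + x = 5 + d + 2*x)
n(N, H) = 2*N (n(N, H) = 2*N + 0 = 2*N)
(r(W(-5)) + n(S(-1, 6), 13))² = (7 + 2*(5 - 1 + 2*6))² = (7 + 2*(5 - 1 + 12))² = (7 + 2*16)² = (7 + 32)² = 39² = 1521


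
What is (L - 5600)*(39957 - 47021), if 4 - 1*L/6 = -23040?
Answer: -937138496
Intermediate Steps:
L = 138264 (L = 24 - 6*(-23040) = 24 + 138240 = 138264)
(L - 5600)*(39957 - 47021) = (138264 - 5600)*(39957 - 47021) = 132664*(-7064) = -937138496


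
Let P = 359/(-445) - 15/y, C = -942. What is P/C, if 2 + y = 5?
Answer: 1292/209595 ≈ 0.0061643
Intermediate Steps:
y = 3 (y = -2 + 5 = 3)
P = -2584/445 (P = 359/(-445) - 15/3 = 359*(-1/445) - 15*⅓ = -359/445 - 5 = -2584/445 ≈ -5.8067)
P/C = -2584/445/(-942) = -2584/445*(-1/942) = 1292/209595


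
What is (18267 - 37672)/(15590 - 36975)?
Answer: 3881/4277 ≈ 0.90741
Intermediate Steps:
(18267 - 37672)/(15590 - 36975) = -19405/(-21385) = -19405*(-1/21385) = 3881/4277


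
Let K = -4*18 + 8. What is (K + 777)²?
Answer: 508369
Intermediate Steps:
K = -64 (K = -72 + 8 = -64)
(K + 777)² = (-64 + 777)² = 713² = 508369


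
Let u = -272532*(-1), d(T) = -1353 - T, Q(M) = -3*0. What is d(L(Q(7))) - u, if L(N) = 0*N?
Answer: -273885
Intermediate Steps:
Q(M) = 0
L(N) = 0
u = 272532
d(L(Q(7))) - u = (-1353 - 1*0) - 1*272532 = (-1353 + 0) - 272532 = -1353 - 272532 = -273885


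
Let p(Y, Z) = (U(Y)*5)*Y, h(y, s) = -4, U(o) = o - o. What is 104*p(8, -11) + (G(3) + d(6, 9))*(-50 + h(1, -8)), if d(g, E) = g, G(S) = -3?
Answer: -162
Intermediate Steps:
U(o) = 0
p(Y, Z) = 0 (p(Y, Z) = (0*5)*Y = 0*Y = 0)
104*p(8, -11) + (G(3) + d(6, 9))*(-50 + h(1, -8)) = 104*0 + (-3 + 6)*(-50 - 4) = 0 + 3*(-54) = 0 - 162 = -162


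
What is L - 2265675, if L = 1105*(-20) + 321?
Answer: -2287454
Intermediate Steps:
L = -21779 (L = -22100 + 321 = -21779)
L - 2265675 = -21779 - 2265675 = -2287454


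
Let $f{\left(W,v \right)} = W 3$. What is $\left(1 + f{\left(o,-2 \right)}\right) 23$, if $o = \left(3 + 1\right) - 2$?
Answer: $161$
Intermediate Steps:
$o = 2$ ($o = 4 - 2 = 2$)
$f{\left(W,v \right)} = 3 W$
$\left(1 + f{\left(o,-2 \right)}\right) 23 = \left(1 + 3 \cdot 2\right) 23 = \left(1 + 6\right) 23 = 7 \cdot 23 = 161$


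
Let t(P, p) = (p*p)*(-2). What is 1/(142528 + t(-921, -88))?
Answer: 1/127040 ≈ 7.8715e-6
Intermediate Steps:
t(P, p) = -2*p**2 (t(P, p) = p**2*(-2) = -2*p**2)
1/(142528 + t(-921, -88)) = 1/(142528 - 2*(-88)**2) = 1/(142528 - 2*7744) = 1/(142528 - 15488) = 1/127040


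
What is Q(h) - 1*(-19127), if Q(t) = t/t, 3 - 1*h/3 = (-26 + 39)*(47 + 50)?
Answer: 19128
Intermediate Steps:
h = -3774 (h = 9 - 3*(-26 + 39)*(47 + 50) = 9 - 39*97 = 9 - 3*1261 = 9 - 3783 = -3774)
Q(t) = 1
Q(h) - 1*(-19127) = 1 - 1*(-19127) = 1 + 19127 = 19128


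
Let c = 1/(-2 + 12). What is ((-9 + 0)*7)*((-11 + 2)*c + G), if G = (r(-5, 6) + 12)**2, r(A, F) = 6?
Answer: -203553/10 ≈ -20355.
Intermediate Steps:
G = 324 (G = (6 + 12)**2 = 18**2 = 324)
c = 1/10 ≈ 0.10000
((-9 + 0)*7)*((-11 + 2)*c + G) = ((-9 + 0)*7)*((-11 + 2)*(1/10) + 324) = (-9*7)*(-9*1/10 + 324) = -63*(-9/10 + 324) = -63*3231/10 = -203553/10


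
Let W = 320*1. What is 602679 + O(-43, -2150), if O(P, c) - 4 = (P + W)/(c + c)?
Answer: 2591536623/4300 ≈ 6.0268e+5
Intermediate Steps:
W = 320
O(P, c) = 4 + (320 + P)/(2*c) (O(P, c) = 4 + (P + 320)/(c + c) = 4 + (320 + P)/((2*c)) = 4 + (320 + P)*(1/(2*c)) = 4 + (320 + P)/(2*c))
602679 + O(-43, -2150) = 602679 + (½)*(320 - 43 + 8*(-2150))/(-2150) = 602679 + (½)*(-1/2150)*(320 - 43 - 17200) = 602679 + (½)*(-1/2150)*(-16923) = 602679 + 16923/4300 = 2591536623/4300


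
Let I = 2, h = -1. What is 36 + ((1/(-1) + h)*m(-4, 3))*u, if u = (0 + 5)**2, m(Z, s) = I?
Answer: -64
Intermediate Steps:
m(Z, s) = 2
u = 25 (u = 5**2 = 25)
36 + ((1/(-1) + h)*m(-4, 3))*u = 36 + ((1/(-1) - 1)*2)*25 = 36 + ((-1 - 1)*2)*25 = 36 - 2*2*25 = 36 - 4*25 = 36 - 100 = -64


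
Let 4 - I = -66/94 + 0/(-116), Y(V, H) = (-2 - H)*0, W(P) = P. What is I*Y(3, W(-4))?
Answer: 0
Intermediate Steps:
Y(V, H) = 0
I = 221/47 (I = 4 - (-66/94 + 0/(-116)) = 4 - (-66*1/94 + 0*(-1/116)) = 4 - (-33/47 + 0) = 4 - 1*(-33/47) = 4 + 33/47 = 221/47 ≈ 4.7021)
I*Y(3, W(-4)) = (221/47)*0 = 0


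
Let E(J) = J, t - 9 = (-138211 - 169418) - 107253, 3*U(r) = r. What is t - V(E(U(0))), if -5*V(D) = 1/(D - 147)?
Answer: -304931656/735 ≈ -4.1487e+5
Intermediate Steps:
U(r) = r/3
t = -414873 (t = 9 + ((-138211 - 169418) - 107253) = 9 + (-307629 - 107253) = 9 - 414882 = -414873)
V(D) = -1/(5*(-147 + D)) (V(D) = -1/(5*(D - 147)) = -1/(5*(-147 + D)))
t - V(E(U(0))) = -414873 - (-1)/(-735 + 5*((⅓)*0)) = -414873 - (-1)/(-735 + 5*0) = -414873 - (-1)/(-735 + 0) = -414873 - (-1)/(-735) = -414873 - (-1)*(-1)/735 = -414873 - 1*1/735 = -414873 - 1/735 = -304931656/735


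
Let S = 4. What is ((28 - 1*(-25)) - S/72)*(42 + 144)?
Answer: 29543/3 ≈ 9847.7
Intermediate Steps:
((28 - 1*(-25)) - S/72)*(42 + 144) = ((28 - 1*(-25)) - 4/72)*(42 + 144) = ((28 + 25) - 4/72)*186 = (53 - 1*1/18)*186 = (53 - 1/18)*186 = (953/18)*186 = 29543/3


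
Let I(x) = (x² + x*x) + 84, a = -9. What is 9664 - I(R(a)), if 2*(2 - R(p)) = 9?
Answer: 19135/2 ≈ 9567.5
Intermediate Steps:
R(p) = -5/2 (R(p) = 2 - ½*9 = 2 - 9/2 = -5/2)
I(x) = 84 + 2*x² (I(x) = (x² + x²) + 84 = 2*x² + 84 = 84 + 2*x²)
9664 - I(R(a)) = 9664 - (84 + 2*(-5/2)²) = 9664 - (84 + 2*(25/4)) = 9664 - (84 + 25/2) = 9664 - 1*193/2 = 9664 - 193/2 = 19135/2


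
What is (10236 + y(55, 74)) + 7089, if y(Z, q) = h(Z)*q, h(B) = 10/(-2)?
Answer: 16955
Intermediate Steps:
h(B) = -5 (h(B) = 10*(-½) = -5)
y(Z, q) = -5*q
(10236 + y(55, 74)) + 7089 = (10236 - 5*74) + 7089 = (10236 - 370) + 7089 = 9866 + 7089 = 16955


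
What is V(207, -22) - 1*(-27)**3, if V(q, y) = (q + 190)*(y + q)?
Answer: 93128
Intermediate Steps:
V(q, y) = (190 + q)*(q + y)
V(207, -22) - 1*(-27)**3 = (207**2 + 190*207 + 190*(-22) + 207*(-22)) - 1*(-27)**3 = (42849 + 39330 - 4180 - 4554) - 1*(-19683) = 73445 + 19683 = 93128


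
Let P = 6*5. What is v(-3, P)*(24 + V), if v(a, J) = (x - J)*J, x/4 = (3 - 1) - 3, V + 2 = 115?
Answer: -139740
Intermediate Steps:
V = 113 (V = -2 + 115 = 113)
P = 30
x = -4 (x = 4*((3 - 1) - 3) = 4*(2 - 3) = 4*(-1) = -4)
v(a, J) = J*(-4 - J) (v(a, J) = (-4 - J)*J = J*(-4 - J))
v(-3, P)*(24 + V) = (-1*30*(4 + 30))*(24 + 113) = -1*30*34*137 = -1020*137 = -139740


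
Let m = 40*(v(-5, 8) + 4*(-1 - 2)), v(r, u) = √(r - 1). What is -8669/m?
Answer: 8669/500 + 8669*I*√6/6000 ≈ 17.338 + 3.5391*I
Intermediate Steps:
v(r, u) = √(-1 + r)
m = -480 + 40*I*√6 (m = 40*(√(-1 - 5) + 4*(-1 - 2)) = 40*(√(-6) + 4*(-3)) = 40*(I*√6 - 12) = 40*(-12 + I*√6) = -480 + 40*I*√6 ≈ -480.0 + 97.98*I)
-8669/m = -8669/(-480 + 40*I*√6)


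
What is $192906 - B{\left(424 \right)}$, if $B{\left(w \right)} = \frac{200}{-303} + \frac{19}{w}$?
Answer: $\frac{24783098675}{128472} \approx 1.9291 \cdot 10^{5}$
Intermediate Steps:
$B{\left(w \right)} = - \frac{200}{303} + \frac{19}{w}$ ($B{\left(w \right)} = 200 \left(- \frac{1}{303}\right) + \frac{19}{w} = - \frac{200}{303} + \frac{19}{w}$)
$192906 - B{\left(424 \right)} = 192906 - \left(- \frac{200}{303} + \frac{19}{424}\right) = 192906 - - \frac{79043}{128472} = 192906 + \frac{79043}{128472} = \frac{24783098675}{128472}$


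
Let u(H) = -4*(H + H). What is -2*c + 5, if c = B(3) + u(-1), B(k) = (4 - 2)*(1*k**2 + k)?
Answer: -59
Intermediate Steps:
u(H) = -8*H
B(k) = 2*k + 2*k**2 (B(k) = 2*(k**2 + k) = 2*(k + k**2) = 2*k + 2*k**2)
c = 32 (c = 2*3*(1 + 3) - 8*(-1) = 2*3*4 + 8 = 24 + 8 = 32)
-2*c + 5 = -2*32 + 5 = -64 + 5 = -59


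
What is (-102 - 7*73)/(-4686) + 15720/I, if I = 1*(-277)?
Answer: -73494119/1298022 ≈ -56.620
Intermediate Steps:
I = -277
(-102 - 7*73)/(-4686) + 15720/I = (-102 - 7*73)/(-4686) + 15720/(-277) = (-102 - 511)*(-1/4686) + 15720*(-1/277) = -613*(-1/4686) - 15720/277 = 613/4686 - 15720/277 = -73494119/1298022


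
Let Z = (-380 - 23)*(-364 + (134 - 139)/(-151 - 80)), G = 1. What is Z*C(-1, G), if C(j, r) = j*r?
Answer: -33883837/231 ≈ -1.4668e+5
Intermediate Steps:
Z = 33883837/231 (Z = -403*(-364 - 5/(-231)) = -403*(-364 - 5*(-1/231)) = -403*(-364 + 5/231) = -403*(-84079/231) = 33883837/231 ≈ 1.4668e+5)
Z*C(-1, G) = 33883837*(-1*1)/231 = (33883837/231)*(-1) = -33883837/231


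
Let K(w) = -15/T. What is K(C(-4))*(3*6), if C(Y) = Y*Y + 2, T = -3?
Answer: 90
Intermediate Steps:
C(Y) = 2 + Y² (C(Y) = Y² + 2 = 2 + Y²)
K(w) = 5 (K(w) = -15/(-3) = -15*(-⅓) = 5)
K(C(-4))*(3*6) = 5*(3*6) = 5*18 = 90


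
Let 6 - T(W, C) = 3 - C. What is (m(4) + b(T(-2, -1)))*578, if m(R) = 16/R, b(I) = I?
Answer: 3468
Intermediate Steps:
T(W, C) = 3 + C (T(W, C) = 6 - (3 - C) = 6 + (-3 + C) = 3 + C)
(m(4) + b(T(-2, -1)))*578 = (16/4 + (3 - 1))*578 = (16*(¼) + 2)*578 = (4 + 2)*578 = 6*578 = 3468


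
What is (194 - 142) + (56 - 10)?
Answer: 98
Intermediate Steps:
(194 - 142) + (56 - 10) = 52 + 46 = 98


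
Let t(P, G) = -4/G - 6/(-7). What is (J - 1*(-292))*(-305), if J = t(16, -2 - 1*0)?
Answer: -629520/7 ≈ -89931.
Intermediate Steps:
t(P, G) = 6/7 - 4/G (t(P, G) = -4/G - 6*(-⅐) = -4/G + 6/7 = 6/7 - 4/G)
J = 20/7 (J = 6/7 - 4/(-2 - 1*0) = 6/7 - 4/(-2 + 0) = 6/7 - 4/(-2) = 6/7 - 4*(-½) = 6/7 + 2 = 20/7 ≈ 2.8571)
(J - 1*(-292))*(-305) = (20/7 - 1*(-292))*(-305) = (20/7 + 292)*(-305) = (2064/7)*(-305) = -629520/7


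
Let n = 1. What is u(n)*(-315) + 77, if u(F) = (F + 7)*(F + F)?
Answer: -4963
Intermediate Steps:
u(F) = 2*F*(7 + F) (u(F) = (7 + F)*(2*F) = 2*F*(7 + F))
u(n)*(-315) + 77 = (2*1*(7 + 1))*(-315) + 77 = (2*1*8)*(-315) + 77 = 16*(-315) + 77 = -5040 + 77 = -4963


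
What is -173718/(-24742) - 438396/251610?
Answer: 2738532679/518777885 ≈ 5.2788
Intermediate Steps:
-173718/(-24742) - 438396/251610 = -173718*(-1/24742) - 438396*1/251610 = 86859/12371 - 73066/41935 = 2738532679/518777885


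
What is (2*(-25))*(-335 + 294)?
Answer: 2050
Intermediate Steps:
(2*(-25))*(-335 + 294) = -50*(-41) = 2050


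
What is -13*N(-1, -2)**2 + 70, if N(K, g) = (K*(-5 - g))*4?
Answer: -1802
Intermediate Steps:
N(K, g) = 4*K*(-5 - g)
-13*N(-1, -2)**2 + 70 = -13*16*(5 - 2)**2 + 70 = -13*(-4*(-1)*3)**2 + 70 = -13*12**2 + 70 = -13*144 + 70 = -1872 + 70 = -1802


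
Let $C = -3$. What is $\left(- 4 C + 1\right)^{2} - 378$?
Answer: $-209$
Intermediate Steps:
$\left(- 4 C + 1\right)^{2} - 378 = \left(\left(-4\right) \left(-3\right) + 1\right)^{2} - 378 = \left(12 + 1\right)^{2} - 378 = 13^{2} - 378 = 169 - 378 = -209$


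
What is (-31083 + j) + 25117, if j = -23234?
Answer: -29200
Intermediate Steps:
(-31083 + j) + 25117 = (-31083 - 23234) + 25117 = -54317 + 25117 = -29200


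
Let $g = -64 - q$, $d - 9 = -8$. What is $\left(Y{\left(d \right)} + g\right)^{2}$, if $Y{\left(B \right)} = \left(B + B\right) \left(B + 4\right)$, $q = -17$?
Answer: $1369$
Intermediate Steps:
$d = 1$ ($d = 9 - 8 = 1$)
$g = -47$ ($g = -64 - -17 = -64 + 17 = -47$)
$Y{\left(B \right)} = 2 B \left(4 + B\right)$
$\left(Y{\left(d \right)} + g\right)^{2} = \left(2 \cdot 1 \left(4 + 1\right) - 47\right)^{2} = \left(2 \cdot 1 \cdot 5 - 47\right)^{2} = \left(10 - 47\right)^{2} = \left(-37\right)^{2} = 1369$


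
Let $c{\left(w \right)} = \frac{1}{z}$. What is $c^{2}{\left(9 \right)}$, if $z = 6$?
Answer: $\frac{1}{36} \approx 0.027778$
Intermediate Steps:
$c{\left(w \right)} = \frac{1}{6}$
$c^{2}{\left(9 \right)} = \left(\frac{1}{6}\right)^{2} = \frac{1}{36}$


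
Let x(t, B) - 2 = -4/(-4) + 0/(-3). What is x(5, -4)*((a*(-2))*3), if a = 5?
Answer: -90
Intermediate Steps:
x(t, B) = 3 (x(t, B) = 2 + (-4/(-4) + 0/(-3)) = 2 + (-4*(-¼) + 0*(-⅓)) = 2 + (1 + 0) = 2 + 1 = 3)
x(5, -4)*((a*(-2))*3) = 3*((5*(-2))*3) = 3*(-10*3) = 3*(-30) = -90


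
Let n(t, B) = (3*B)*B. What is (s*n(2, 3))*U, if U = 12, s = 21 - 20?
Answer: 324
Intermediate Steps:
n(t, B) = 3*B²
s = 1
(s*n(2, 3))*U = (1*(3*3²))*12 = (1*(3*9))*12 = (1*27)*12 = 27*12 = 324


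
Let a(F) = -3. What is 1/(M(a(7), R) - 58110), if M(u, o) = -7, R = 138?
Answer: -1/58117 ≈ -1.7207e-5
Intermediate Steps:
1/(M(a(7), R) - 58110) = 1/(-7 - 58110) = 1/(-58117) = -1/58117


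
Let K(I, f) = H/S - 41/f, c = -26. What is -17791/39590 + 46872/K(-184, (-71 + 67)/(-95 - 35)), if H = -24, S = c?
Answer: -48863166691/1370645390 ≈ -35.650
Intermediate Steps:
S = -26
K(I, f) = 12/13 - 41/f (K(I, f) = -24/(-26) - 41/f = -24*(-1/26) - 41/f = 12/13 - 41/f)
-17791/39590 + 46872/K(-184, (-71 + 67)/(-95 - 35)) = -17791/39590 + 46872/(12/13 - 41*(-95 - 35)/(-71 + 67)) = -17791*1/39590 + 46872/(12/13 - 41/((-4/(-130)))) = -17791/39590 + 46872/(12/13 - 41/((-4*(-1/130)))) = -17791/39590 + 46872/(12/13 - 41/2/65) = -17791/39590 + 46872/(12/13 - 41*65/2) = -17791/39590 + 46872/(12/13 - 2665/2) = -17791/39590 + 46872/(-34621/26) = -17791/39590 + 46872*(-26/34621) = -17791/39590 - 1218672/34621 = -48863166691/1370645390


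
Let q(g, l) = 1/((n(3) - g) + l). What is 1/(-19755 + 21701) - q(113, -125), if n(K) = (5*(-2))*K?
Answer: 1107/260764 ≈ 0.0042452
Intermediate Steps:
n(K) = -10*K
q(g, l) = 1/(-30 + l - g) (q(g, l) = 1/((-10*3 - g) + l) = 1/((-30 - g) + l) = 1/(-30 + l - g))
1/(-19755 + 21701) - q(113, -125) = 1/(-19755 + 21701) - (-1)/(30 + 113 - 1*(-125)) = 1/1946 - (-1)/(30 + 113 + 125) = 1/1946 - (-1)/268 = 1/1946 - 1*(-1/268) = 1/1946 + 1/268 = 1107/260764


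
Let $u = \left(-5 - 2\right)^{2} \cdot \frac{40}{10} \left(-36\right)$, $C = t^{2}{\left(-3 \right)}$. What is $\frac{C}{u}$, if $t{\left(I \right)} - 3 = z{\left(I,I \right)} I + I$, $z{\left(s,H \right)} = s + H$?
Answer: $- \frac{9}{196} \approx -0.045918$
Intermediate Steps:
$z{\left(s,H \right)} = H + s$
$t{\left(I \right)} = 3 + I + 2 I^{2}$ ($t{\left(I \right)} = 3 + \left(\left(I + I\right) I + I\right) = 3 + \left(2 I I + I\right) = 3 + \left(2 I^{2} + I\right) = 3 + \left(I + 2 I^{2}\right) = 3 + I + 2 I^{2}$)
$C = 324$ ($C = \left(3 - 3 + 2 \left(-3\right)^{2}\right)^{2} = \left(3 - 3 + 2 \cdot 9\right)^{2} = \left(3 - 3 + 18\right)^{2} = 18^{2} = 324$)
$u = -7056$ ($u = \left(-7\right)^{2} \cdot 40 \cdot \frac{1}{10} \left(-36\right) = 49 \cdot 4 \left(-36\right) = 196 \left(-36\right) = -7056$)
$\frac{C}{u} = \frac{324}{-7056} = 324 \left(- \frac{1}{7056}\right) = - \frac{9}{196}$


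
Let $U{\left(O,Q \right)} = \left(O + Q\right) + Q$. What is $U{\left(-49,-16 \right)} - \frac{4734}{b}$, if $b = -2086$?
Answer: $- \frac{82116}{1043} \approx -78.731$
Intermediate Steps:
$U{\left(O,Q \right)} = O + 2 Q$
$U{\left(-49,-16 \right)} - \frac{4734}{b} = \left(-49 + 2 \left(-16\right)\right) - \frac{4734}{-2086} = \left(-49 - 32\right) - - \frac{2367}{1043} = -81 + \frac{2367}{1043} = - \frac{82116}{1043}$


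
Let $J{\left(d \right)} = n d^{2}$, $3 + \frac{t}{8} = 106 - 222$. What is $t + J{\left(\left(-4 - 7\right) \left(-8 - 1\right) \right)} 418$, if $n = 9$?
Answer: $36870410$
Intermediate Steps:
$t = -952$ ($t = -24 + 8 \left(106 - 222\right) = -24 + 8 \left(-116\right) = -24 - 928 = -952$)
$J{\left(d \right)} = 9 d^{2}$
$t + J{\left(\left(-4 - 7\right) \left(-8 - 1\right) \right)} 418 = -952 + 9 \left(\left(-4 - 7\right) \left(-8 - 1\right)\right)^{2} \cdot 418 = -952 + 9 \left(\left(-11\right) \left(-9\right)\right)^{2} \cdot 418 = -952 + 9 \cdot 99^{2} \cdot 418 = -952 + 9 \cdot 9801 \cdot 418 = -952 + 88209 \cdot 418 = -952 + 36871362 = 36870410$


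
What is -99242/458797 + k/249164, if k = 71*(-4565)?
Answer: -173430523343/114315695708 ≈ -1.5171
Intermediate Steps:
k = -324115
-99242/458797 + k/249164 = -99242/458797 - 324115/249164 = -173430523343/114315695708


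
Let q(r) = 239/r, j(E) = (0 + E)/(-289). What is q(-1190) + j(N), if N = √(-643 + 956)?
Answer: -239/1190 - √313/289 ≈ -0.26206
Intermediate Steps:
N = √313 ≈ 17.692
j(E) = -E/289
q(-1190) + j(N) = 239/(-1190) - √313/289 = 239*(-1/1190) - √313/289 = -239/1190 - √313/289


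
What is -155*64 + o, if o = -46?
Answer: -9966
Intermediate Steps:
-155*64 + o = -155*64 - 46 = -9920 - 46 = -9966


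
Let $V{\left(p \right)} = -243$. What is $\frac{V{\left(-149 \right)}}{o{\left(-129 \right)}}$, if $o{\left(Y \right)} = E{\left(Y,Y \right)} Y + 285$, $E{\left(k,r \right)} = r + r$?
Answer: $- \frac{81}{11189} \approx -0.0072393$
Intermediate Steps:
$E{\left(k,r \right)} = 2 r$
$o{\left(Y \right)} = 285 + 2 Y^{2}$ ($o{\left(Y \right)} = 2 Y Y + 285 = 2 Y^{2} + 285 = 285 + 2 Y^{2}$)
$\frac{V{\left(-149 \right)}}{o{\left(-129 \right)}} = - \frac{243}{285 + 2 \left(-129\right)^{2}} = - \frac{243}{285 + 2 \cdot 16641} = - \frac{243}{285 + 33282} = - \frac{243}{33567} = \left(-243\right) \frac{1}{33567} = - \frac{81}{11189}$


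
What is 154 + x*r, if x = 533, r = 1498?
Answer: 798588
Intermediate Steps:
154 + x*r = 154 + 533*1498 = 154 + 798434 = 798588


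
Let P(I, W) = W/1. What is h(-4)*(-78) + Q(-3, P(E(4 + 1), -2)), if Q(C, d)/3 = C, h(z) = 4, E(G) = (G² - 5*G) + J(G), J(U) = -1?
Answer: -321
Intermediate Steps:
E(G) = -1 + G² - 5*G (E(G) = (G² - 5*G) - 1 = -1 + G² - 5*G)
P(I, W) = W (P(I, W) = W*1 = W)
Q(C, d) = 3*C
h(-4)*(-78) + Q(-3, P(E(4 + 1), -2)) = 4*(-78) + 3*(-3) = -312 - 9 = -321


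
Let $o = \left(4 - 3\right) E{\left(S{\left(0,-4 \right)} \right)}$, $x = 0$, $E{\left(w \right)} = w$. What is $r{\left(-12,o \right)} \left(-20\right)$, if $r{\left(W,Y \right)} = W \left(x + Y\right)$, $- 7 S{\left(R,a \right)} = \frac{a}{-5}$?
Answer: $- \frac{192}{7} \approx -27.429$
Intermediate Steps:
$S{\left(R,a \right)} = \frac{a}{35}$ ($S{\left(R,a \right)} = - \frac{a \frac{1}{-5}}{7} = - \frac{a \left(- \frac{1}{5}\right)}{7} = - \frac{\left(- \frac{1}{5}\right) a}{7} = \frac{a}{35}$)
$o = - \frac{4}{35}$ ($o = \left(4 - 3\right) \frac{1}{35} \left(-4\right) = 1 \left(- \frac{4}{35}\right) = - \frac{4}{35} \approx -0.11429$)
$r{\left(W,Y \right)} = W Y$ ($r{\left(W,Y \right)} = W \left(0 + Y\right) = W Y$)
$r{\left(-12,o \right)} \left(-20\right) = \left(-12\right) \left(- \frac{4}{35}\right) \left(-20\right) = \frac{48}{35} \left(-20\right) = - \frac{192}{7}$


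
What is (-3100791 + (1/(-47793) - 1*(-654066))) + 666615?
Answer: -85076797231/47793 ≈ -1.7801e+6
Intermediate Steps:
(-3100791 + (1/(-47793) - 1*(-654066))) + 666615 = (-3100791 + (-1/47793 + 654066)) + 666615 = (-3100791 + 31259776337/47793) + 666615 = -116936327926/47793 + 666615 = -85076797231/47793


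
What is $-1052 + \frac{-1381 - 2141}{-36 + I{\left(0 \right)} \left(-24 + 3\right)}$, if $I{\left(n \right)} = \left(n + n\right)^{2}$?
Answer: $- \frac{5725}{6} \approx -954.17$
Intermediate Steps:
$I{\left(n \right)} = 4 n^{2}$ ($I{\left(n \right)} = \left(2 n\right)^{2} = 4 n^{2}$)
$-1052 + \frac{-1381 - 2141}{-36 + I{\left(0 \right)} \left(-24 + 3\right)} = -1052 + \frac{-1381 - 2141}{-36 + 4 \cdot 0^{2} \left(-24 + 3\right)} = -1052 - \frac{3522}{-36 + 4 \cdot 0 \left(-21\right)} = -1052 - \frac{3522}{-36 + 0 \left(-21\right)} = -1052 - \frac{3522}{-36 + 0} = -1052 - \frac{3522}{-36} = -1052 - - \frac{587}{6} = -1052 + \frac{587}{6} = - \frac{5725}{6}$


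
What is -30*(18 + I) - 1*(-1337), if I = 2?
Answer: 737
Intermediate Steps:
-30*(18 + I) - 1*(-1337) = -30*(18 + 2) - 1*(-1337) = -30*20 + 1337 = -600 + 1337 = 737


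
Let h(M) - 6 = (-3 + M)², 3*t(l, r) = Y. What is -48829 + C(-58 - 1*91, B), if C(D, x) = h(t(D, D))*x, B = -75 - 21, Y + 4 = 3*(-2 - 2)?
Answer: -168215/3 ≈ -56072.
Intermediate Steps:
Y = -16 (Y = -4 + 3*(-2 - 2) = -4 + 3*(-4) = -4 - 12 = -16)
t(l, r) = -16/3 (t(l, r) = (⅓)*(-16) = -16/3)
h(M) = 6 + (-3 + M)²
B = -96
C(D, x) = 679*x/9 (C(D, x) = (6 + (-3 - 16/3)²)*x = (6 + (-25/3)²)*x = (6 + 625/9)*x = 679*x/9)
-48829 + C(-58 - 1*91, B) = -48829 + (679/9)*(-96) = -48829 - 21728/3 = -168215/3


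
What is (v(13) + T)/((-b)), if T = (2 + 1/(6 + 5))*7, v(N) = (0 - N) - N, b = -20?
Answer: -25/44 ≈ -0.56818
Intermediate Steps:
v(N) = -2*N (v(N) = -N - N = -2*N)
T = 161/11 (T = (2 + 1/11)*7 = (23/11)*7 = 161/11 ≈ 14.636)
(v(13) + T)/((-b)) = (-2*13 + 161/11)/((-1*(-20))) = (-26 + 161/11)/20 = (1/20)*(-125/11) = -25/44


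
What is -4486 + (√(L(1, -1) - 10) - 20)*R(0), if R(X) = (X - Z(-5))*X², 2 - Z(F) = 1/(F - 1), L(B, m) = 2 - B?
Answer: -4486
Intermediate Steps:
Z(F) = 2 - 1/(-1 + F) (Z(F) = 2 - 1/(F - 1) = 2 - 1/(-1 + F))
R(X) = X²*(-13/6 + X) (R(X) = (X - (-3 + 2*(-5))/(-1 - 5))*X² = (X - (-3 - 10)/(-6))*X² = (X - (-1)*(-13)/6)*X² = (X - 1*13/6)*X² = (X - 13/6)*X² = (-13/6 + X)*X² = X²*(-13/6 + X))
-4486 + (√(L(1, -1) - 10) - 20)*R(0) = -4486 + (√((2 - 1*1) - 10) - 20)*(0²*(-13/6 + 0)) = -4486 + (√((2 - 1) - 10) - 20)*(0*(-13/6)) = -4486 + (√(1 - 10) - 20)*0 = -4486 + (√(-9) - 20)*0 = -4486 + (3*I - 20)*0 = -4486 + (-20 + 3*I)*0 = -4486 + 0 = -4486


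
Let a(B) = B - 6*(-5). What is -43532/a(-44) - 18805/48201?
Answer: 1049011331/337407 ≈ 3109.0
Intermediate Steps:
a(B) = 30 + B (a(B) = B + 30 = 30 + B)
-43532/a(-44) - 18805/48201 = -43532/(30 - 44) - 18805/48201 = -43532/(-14) - 18805*1/48201 = -43532*(-1/14) - 18805/48201 = 21766/7 - 18805/48201 = 1049011331/337407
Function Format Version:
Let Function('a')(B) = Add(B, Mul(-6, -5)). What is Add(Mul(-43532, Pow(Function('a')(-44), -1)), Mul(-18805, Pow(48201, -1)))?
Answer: Rational(1049011331, 337407) ≈ 3109.0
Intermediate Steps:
Function('a')(B) = Add(30, B) (Function('a')(B) = Add(B, 30) = Add(30, B))
Add(Mul(-43532, Pow(Function('a')(-44), -1)), Mul(-18805, Pow(48201, -1))) = Add(Mul(-43532, Pow(Add(30, -44), -1)), Mul(-18805, Pow(48201, -1))) = Add(Mul(-43532, Pow(-14, -1)), Mul(-18805, Rational(1, 48201))) = Add(Mul(-43532, Rational(-1, 14)), Rational(-18805, 48201)) = Add(Rational(21766, 7), Rational(-18805, 48201)) = Rational(1049011331, 337407)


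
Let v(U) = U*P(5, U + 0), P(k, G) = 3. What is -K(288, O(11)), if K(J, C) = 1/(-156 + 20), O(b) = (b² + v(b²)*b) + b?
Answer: 1/136 ≈ 0.0073529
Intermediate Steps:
v(U) = 3*U (v(U) = U*3 = 3*U)
O(b) = b + b² + 3*b³ (O(b) = (b² + (3*b²)*b) + b = (b² + 3*b³) + b = b + b² + 3*b³)
K(J, C) = -1/136 (K(J, C) = 1/(-136) = -1/136)
-K(288, O(11)) = -1*(-1/136) = 1/136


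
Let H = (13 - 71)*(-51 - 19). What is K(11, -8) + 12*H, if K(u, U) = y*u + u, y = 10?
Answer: 48841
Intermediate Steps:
H = 4060 (H = -58*(-70) = 4060)
K(u, U) = 11*u (K(u, U) = 10*u + u = 11*u)
K(11, -8) + 12*H = 11*11 + 12*4060 = 121 + 48720 = 48841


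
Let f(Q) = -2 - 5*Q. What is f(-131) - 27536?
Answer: -26883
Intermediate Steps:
f(-131) - 27536 = (-2 - 5*(-131)) - 27536 = (-2 + 655) - 27536 = 653 - 27536 = -26883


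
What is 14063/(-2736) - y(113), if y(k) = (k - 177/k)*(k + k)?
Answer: -68917487/2736 ≈ -25189.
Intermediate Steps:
y(k) = 2*k*(k - 177/k) (y(k) = (k - 177/k)*(2*k) = 2*k*(k - 177/k))
14063/(-2736) - y(113) = 14063/(-2736) - (-354 + 2*113²) = 14063*(-1/2736) - (-354 + 2*12769) = -14063/2736 - (-354 + 25538) = -14063/2736 - 1*25184 = -14063/2736 - 25184 = -68917487/2736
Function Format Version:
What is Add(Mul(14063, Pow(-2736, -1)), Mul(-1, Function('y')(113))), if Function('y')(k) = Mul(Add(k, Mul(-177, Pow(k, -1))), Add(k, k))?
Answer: Rational(-68917487, 2736) ≈ -25189.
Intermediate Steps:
Function('y')(k) = Mul(2, k, Add(k, Mul(-177, Pow(k, -1)))) (Function('y')(k) = Mul(Add(k, Mul(-177, Pow(k, -1))), Mul(2, k)) = Mul(2, k, Add(k, Mul(-177, Pow(k, -1)))))
Add(Mul(14063, Pow(-2736, -1)), Mul(-1, Function('y')(113))) = Add(Mul(14063, Pow(-2736, -1)), Mul(-1, Add(-354, Mul(2, Pow(113, 2))))) = Add(Mul(14063, Rational(-1, 2736)), Mul(-1, Add(-354, Mul(2, 12769)))) = Add(Rational(-14063, 2736), Mul(-1, Add(-354, 25538))) = Add(Rational(-14063, 2736), Mul(-1, 25184)) = Add(Rational(-14063, 2736), -25184) = Rational(-68917487, 2736)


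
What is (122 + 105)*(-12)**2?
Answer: 32688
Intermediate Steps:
(122 + 105)*(-12)**2 = 227*144 = 32688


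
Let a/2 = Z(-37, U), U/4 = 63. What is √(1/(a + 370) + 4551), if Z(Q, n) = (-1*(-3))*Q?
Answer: √24921313/74 ≈ 67.461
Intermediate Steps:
U = 252 (U = 4*63 = 252)
Z(Q, n) = 3*Q
a = -222 (a = 2*(3*(-37)) = 2*(-111) = -222)
√(1/(a + 370) + 4551) = √(1/(-222 + 370) + 4551) = √(1/148 + 4551) = √(673549/148) = √24921313/74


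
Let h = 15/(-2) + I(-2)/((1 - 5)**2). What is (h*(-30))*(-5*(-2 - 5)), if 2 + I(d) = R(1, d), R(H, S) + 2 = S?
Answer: 33075/4 ≈ 8268.8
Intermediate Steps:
R(H, S) = -2 + S
I(d) = -4 + d (I(d) = -2 + (-2 + d) = -4 + d)
h = -63/8 (h = 15/(-2) + (-4 - 2)/((1 - 5)**2) = 15*(-1/2) - 6/((-4)**2) = -15/2 - 6/16 = -15/2 - 6*1/16 = -15/2 - 3/8 = -63/8 ≈ -7.8750)
(h*(-30))*(-5*(-2 - 5)) = (-63/8*(-30))*(-5*(-2 - 5)) = 945*(-5*(-7))/4 = (945/4)*35 = 33075/4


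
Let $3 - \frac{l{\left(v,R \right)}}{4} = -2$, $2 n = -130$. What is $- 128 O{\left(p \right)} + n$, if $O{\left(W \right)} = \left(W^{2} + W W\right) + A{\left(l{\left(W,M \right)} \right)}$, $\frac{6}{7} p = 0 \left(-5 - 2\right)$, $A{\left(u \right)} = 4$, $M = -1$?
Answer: $-577$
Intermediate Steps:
$n = -65$ ($n = \frac{1}{2} \left(-130\right) = -65$)
$l{\left(v,R \right)} = 20$ ($l{\left(v,R \right)} = 12 - -8 = 12 + 8 = 20$)
$p = 0$ ($p = \frac{7 \cdot 0 \left(-5 - 2\right)}{6} = \frac{7 \cdot 0 \left(-7\right)}{6} = \frac{7}{6} \cdot 0 = 0$)
$O{\left(W \right)} = 4 + 2 W^{2}$ ($O{\left(W \right)} = \left(W^{2} + W W\right) + 4 = \left(W^{2} + W^{2}\right) + 4 = 2 W^{2} + 4 = 4 + 2 W^{2}$)
$- 128 O{\left(p \right)} + n = - 128 \left(4 + 2 \cdot 0^{2}\right) - 65 = - 128 \left(4 + 2 \cdot 0\right) - 65 = - 128 \left(4 + 0\right) - 65 = \left(-128\right) 4 - 65 = -512 - 65 = -577$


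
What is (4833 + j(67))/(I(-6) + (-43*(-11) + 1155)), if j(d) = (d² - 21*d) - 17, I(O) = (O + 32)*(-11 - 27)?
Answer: 3949/320 ≈ 12.341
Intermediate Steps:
I(O) = -1216 - 38*O (I(O) = (32 + O)*(-38) = -1216 - 38*O)
j(d) = -17 + d² - 21*d
(4833 + j(67))/(I(-6) + (-43*(-11) + 1155)) = (4833 + (-17 + 67² - 21*67))/((-1216 - 38*(-6)) + (-43*(-11) + 1155)) = (4833 + (-17 + 4489 - 1407))/((-1216 + 228) + (473 + 1155)) = (4833 + 3065)/(-988 + 1628) = 7898/640 = 7898*(1/640) = 3949/320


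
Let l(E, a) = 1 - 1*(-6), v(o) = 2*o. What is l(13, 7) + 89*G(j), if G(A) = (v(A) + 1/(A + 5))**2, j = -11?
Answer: 1574573/36 ≈ 43738.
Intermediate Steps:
l(E, a) = 7 (l(E, a) = 1 + 6 = 7)
G(A) = (1/(5 + A) + 2*A)**2 (G(A) = (2*A + 1/(A + 5))**2 = (2*A + 1/(5 + A))**2 = (1/(5 + A) + 2*A)**2)
l(13, 7) + 89*G(j) = 7 + 89*((1 + 2*(-11)**2 + 10*(-11))**2/(5 - 11)**2) = 7 + 89*((1 + 2*121 - 110)**2/(-6)**2) = 7 + 89*((1 + 242 - 110)**2/36) = 7 + 89*((1/36)*133**2) = 7 + 89*((1/36)*17689) = 7 + 89*(17689/36) = 7 + 1574321/36 = 1574573/36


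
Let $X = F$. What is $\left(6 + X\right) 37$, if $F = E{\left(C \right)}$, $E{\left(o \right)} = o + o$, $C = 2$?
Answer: $370$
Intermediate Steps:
$E{\left(o \right)} = 2 o$
$F = 4$ ($F = 2 \cdot 2 = 4$)
$X = 4$
$\left(6 + X\right) 37 = \left(6 + 4\right) 37 = 10 \cdot 37 = 370$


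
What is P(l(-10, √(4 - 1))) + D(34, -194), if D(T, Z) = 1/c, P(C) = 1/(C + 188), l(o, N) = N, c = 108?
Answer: 55645/3816828 - √3/35341 ≈ 0.014530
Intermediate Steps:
P(C) = 1/(188 + C)
D(T, Z) = 1/108
P(l(-10, √(4 - 1))) + D(34, -194) = 1/(188 + √(4 - 1)) + 1/108 = 1/(188 + √3) + 1/108 = 1/108 + 1/(188 + √3)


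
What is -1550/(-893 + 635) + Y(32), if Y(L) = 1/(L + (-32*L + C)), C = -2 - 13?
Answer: 780296/129903 ≈ 6.0068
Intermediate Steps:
C = -15
Y(L) = 1/(-15 - 31*L) (Y(L) = 1/(L + (-32*L - 15)) = 1/(L + (-15 - 32*L)) = 1/(-15 - 31*L))
-1550/(-893 + 635) + Y(32) = -1550/(-893 + 635) - 1/(15 + 31*32) = -1550/(-258) - 1/(15 + 992) = -1550*(-1/258) - 1/1007 = 775/129 - 1*1/1007 = 775/129 - 1/1007 = 780296/129903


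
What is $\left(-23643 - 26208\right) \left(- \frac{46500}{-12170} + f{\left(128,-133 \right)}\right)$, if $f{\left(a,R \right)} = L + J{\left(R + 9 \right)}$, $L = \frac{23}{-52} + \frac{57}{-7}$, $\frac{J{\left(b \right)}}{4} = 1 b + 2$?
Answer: $\frac{10881908438319}{442988} \approx 2.4565 \cdot 10^{7}$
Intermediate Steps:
$J{\left(b \right)} = 8 + 4 b$ ($J{\left(b \right)} = 4 \left(1 b + 2\right) = 4 \left(b + 2\right) = 4 \left(2 + b\right) = 8 + 4 b$)
$L = - \frac{3125}{364}$ ($L = 23 \left(- \frac{1}{52}\right) + 57 \left(- \frac{1}{7}\right) = - \frac{23}{52} - \frac{57}{7} = - \frac{3125}{364} \approx -8.5852$)
$f{\left(a,R \right)} = \frac{12891}{364} + 4 R$ ($f{\left(a,R \right)} = - \frac{3125}{364} + \left(8 + 4 \left(R + 9\right)\right) = - \frac{3125}{364} + \left(8 + 4 \left(9 + R\right)\right) = - \frac{3125}{364} + \left(8 + \left(36 + 4 R\right)\right) = - \frac{3125}{364} + \left(44 + 4 R\right) = \frac{12891}{364} + 4 R$)
$\left(-23643 - 26208\right) \left(- \frac{46500}{-12170} + f{\left(128,-133 \right)}\right) = \left(-23643 - 26208\right) \left(- \frac{46500}{-12170} + \left(\frac{12891}{364} + 4 \left(-133\right)\right)\right) = - 49851 \left(\left(-46500\right) \left(- \frac{1}{12170}\right) + \left(\frac{12891}{364} - 532\right)\right) = - 49851 \left(\frac{4650}{1217} - \frac{180757}{364}\right) = \left(-49851\right) \left(- \frac{218288669}{442988}\right) = \frac{10881908438319}{442988}$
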